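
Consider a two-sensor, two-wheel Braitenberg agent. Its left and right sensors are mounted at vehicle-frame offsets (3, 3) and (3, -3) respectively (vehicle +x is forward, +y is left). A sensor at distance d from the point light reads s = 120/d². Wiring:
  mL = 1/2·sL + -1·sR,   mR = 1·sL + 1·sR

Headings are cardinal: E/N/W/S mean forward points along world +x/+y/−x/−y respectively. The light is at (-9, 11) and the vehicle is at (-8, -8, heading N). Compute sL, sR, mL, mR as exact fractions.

left sensor world pos  = (-11, -5); dL² = 260
right sensor world pos = (-5, -5); dR² = 272
sL = 120/260 = 6/13
sR = 120/272 = 15/34
mL = 1/2·sL + -1·sR = -93/442
mR = 1·sL + 1·sR = 399/442

6/13 15/34 -93/442 399/442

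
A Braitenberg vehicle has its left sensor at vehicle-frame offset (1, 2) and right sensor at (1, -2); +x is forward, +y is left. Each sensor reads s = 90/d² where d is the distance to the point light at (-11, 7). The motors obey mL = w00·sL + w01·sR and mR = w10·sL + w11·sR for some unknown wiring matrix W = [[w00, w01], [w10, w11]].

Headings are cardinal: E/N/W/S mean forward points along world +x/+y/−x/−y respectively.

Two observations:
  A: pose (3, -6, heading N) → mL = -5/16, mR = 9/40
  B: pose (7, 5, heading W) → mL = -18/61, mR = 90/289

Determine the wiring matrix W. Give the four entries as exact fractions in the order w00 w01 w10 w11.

-1 0 0 1

obs A: pose=(3,-6,N) → sL=5/16, sR=9/40, mL=-5/16, mR=9/40
obs B: pose=(7,5,W) → sL=18/61, sR=90/289, mL=-18/61, mR=90/289
sensor matrix S = [[5/16, 9/40], [18/61, 90/289]]; det S = 21807/705160
solve [mL_A; mL_B] = S·[w00; w01] and [mR_A; mR_B] = S·[w10; w11]:
  w00 = -1, w01 = 0, w10 = 0, w11 = 1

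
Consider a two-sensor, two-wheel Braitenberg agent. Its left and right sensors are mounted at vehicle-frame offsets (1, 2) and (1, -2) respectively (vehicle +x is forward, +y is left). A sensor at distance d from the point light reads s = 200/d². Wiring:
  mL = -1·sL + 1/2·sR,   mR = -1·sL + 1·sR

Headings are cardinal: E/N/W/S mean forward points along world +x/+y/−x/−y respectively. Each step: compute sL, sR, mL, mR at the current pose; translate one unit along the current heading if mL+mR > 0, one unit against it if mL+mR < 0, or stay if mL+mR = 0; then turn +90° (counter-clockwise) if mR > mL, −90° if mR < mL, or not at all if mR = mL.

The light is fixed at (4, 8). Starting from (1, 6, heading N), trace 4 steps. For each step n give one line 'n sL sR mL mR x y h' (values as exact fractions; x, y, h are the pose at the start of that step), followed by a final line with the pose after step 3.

n=0: pose=(1,6,N); sL=100/13, sR=100; mL=550/13, mR=1200/13; mL+mR=1750/13 → advance +1; mR−mL=50 → turn +1·90°
n=1: pose=(1,7,W); sL=8, sR=200/17; mL=-36/17, mR=64/17; mL+mR=28/17 → advance +1; mR−mL=100/17 → turn +1·90°
n=2: pose=(0,7,S); sL=25, sR=5; mL=-45/2, mR=-20; mL+mR=-85/2 → advance -1; mR−mL=5/2 → turn +1·90°
n=3: pose=(0,8,E); sL=200/13, sR=200/13; mL=-100/13, mR=0; mL+mR=-100/13 → advance -1; mR−mL=100/13 → turn +1·90°

0 100/13 100 550/13 1200/13 1 6 N
1 8 200/17 -36/17 64/17 1 7 W
2 25 5 -45/2 -20 0 7 S
3 200/13 200/13 -100/13 0 0 8 E
final -1 8 N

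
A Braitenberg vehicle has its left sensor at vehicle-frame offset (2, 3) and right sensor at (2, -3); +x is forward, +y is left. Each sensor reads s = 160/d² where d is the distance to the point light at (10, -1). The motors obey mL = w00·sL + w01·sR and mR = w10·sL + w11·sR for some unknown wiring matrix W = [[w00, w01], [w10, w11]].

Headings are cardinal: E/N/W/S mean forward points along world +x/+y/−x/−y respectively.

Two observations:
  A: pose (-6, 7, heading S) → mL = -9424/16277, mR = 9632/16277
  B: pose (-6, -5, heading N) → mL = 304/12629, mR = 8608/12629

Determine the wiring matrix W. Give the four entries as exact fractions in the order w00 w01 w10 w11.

-1 1/2 1/2 1/2

obs A: pose=(-6,7,S) → sL=32/41, sR=160/397, mL=-9424/16277, mR=9632/16277
obs B: pose=(-6,-5,N) → sL=32/73, sR=160/173, mL=304/12629, mR=8608/12629
sensor matrix S = [[32/41, 160/397], [32/73, 160/173]]; det S = 112066560/205562233
solve [mL_A; mL_B] = S·[w00; w01] and [mR_A; mR_B] = S·[w10; w11]:
  w00 = -1, w01 = 1/2, w10 = 1/2, w11 = 1/2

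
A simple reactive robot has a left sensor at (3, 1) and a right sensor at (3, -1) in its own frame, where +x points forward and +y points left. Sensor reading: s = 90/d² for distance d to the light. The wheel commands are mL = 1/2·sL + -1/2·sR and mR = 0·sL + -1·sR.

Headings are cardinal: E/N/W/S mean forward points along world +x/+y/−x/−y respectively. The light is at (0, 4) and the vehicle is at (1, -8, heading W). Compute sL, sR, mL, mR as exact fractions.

left sensor world pos  = (-2, -9); dL² = 173
right sensor world pos = (-2, -7); dR² = 125
sL = 90/173 = 90/173
sR = 90/125 = 18/25
mL = 1/2·sL + -1/2·sR = -432/4325
mR = 0·sL + -1·sR = -18/25

90/173 18/25 -432/4325 -18/25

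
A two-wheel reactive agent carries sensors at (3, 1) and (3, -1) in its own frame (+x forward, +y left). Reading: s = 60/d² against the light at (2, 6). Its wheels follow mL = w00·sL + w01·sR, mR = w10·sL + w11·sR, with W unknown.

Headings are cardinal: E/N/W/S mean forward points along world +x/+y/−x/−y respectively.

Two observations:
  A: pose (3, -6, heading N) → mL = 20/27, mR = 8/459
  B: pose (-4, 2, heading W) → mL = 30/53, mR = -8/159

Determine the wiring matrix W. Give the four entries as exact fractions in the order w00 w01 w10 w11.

1 0 1/2 -1/2

obs A: pose=(3,-6,N) → sL=20/27, sR=12/17, mL=20/27, mR=8/459
obs B: pose=(-4,2,W) → sL=30/53, sR=2/3, mL=30/53, mR=-8/159
sensor matrix S = [[20/27, 12/17], [30/53, 2/3]]; det S = 6880/72981
solve [mL_A; mL_B] = S·[w00; w01] and [mR_A; mR_B] = S·[w10; w11]:
  w00 = 1, w01 = 0, w10 = 1/2, w11 = -1/2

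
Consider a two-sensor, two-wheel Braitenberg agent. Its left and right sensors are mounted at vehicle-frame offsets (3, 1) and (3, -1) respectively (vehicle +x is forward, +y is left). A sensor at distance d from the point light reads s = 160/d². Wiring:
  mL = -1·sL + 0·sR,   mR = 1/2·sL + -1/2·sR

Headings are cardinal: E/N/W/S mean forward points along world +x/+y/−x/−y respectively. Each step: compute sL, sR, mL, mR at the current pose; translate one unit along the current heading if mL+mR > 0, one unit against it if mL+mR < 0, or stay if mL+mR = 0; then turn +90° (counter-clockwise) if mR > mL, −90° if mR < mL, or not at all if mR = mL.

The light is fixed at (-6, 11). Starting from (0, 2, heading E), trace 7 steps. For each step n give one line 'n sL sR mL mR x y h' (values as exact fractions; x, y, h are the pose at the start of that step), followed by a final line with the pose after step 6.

0 32/29 160/181 -32/29 576/5249 0 2 E
1 40/13 20/9 -40/13 50/117 -1 2 N
2 32/25 32/17 -32/25 -128/425 -1 1 W
3 80/109 80/97 -80/109 -480/10573 0 1 S
4 32/29 160/181 -32/29 576/5249 0 2 E
5 40/13 20/9 -40/13 50/117 -1 2 N
6 32/25 32/17 -32/25 -128/425 -1 1 W
final 0 1 S

n=0: pose=(0,2,E); sL=32/29, sR=160/181; mL=-32/29, mR=576/5249; mL+mR=-5216/5249 → advance -1; mR−mL=6368/5249 → turn +1·90°
n=1: pose=(-1,2,N); sL=40/13, sR=20/9; mL=-40/13, mR=50/117; mL+mR=-310/117 → advance -1; mR−mL=410/117 → turn +1·90°
n=2: pose=(-1,1,W); sL=32/25, sR=32/17; mL=-32/25, mR=-128/425; mL+mR=-672/425 → advance -1; mR−mL=416/425 → turn +1·90°
n=3: pose=(0,1,S); sL=80/109, sR=80/97; mL=-80/109, mR=-480/10573; mL+mR=-8240/10573 → advance -1; mR−mL=7280/10573 → turn +1·90°
n=4: pose=(0,2,E); sL=32/29, sR=160/181; mL=-32/29, mR=576/5249; mL+mR=-5216/5249 → advance -1; mR−mL=6368/5249 → turn +1·90°
n=5: pose=(-1,2,N); sL=40/13, sR=20/9; mL=-40/13, mR=50/117; mL+mR=-310/117 → advance -1; mR−mL=410/117 → turn +1·90°
n=6: pose=(-1,1,W); sL=32/25, sR=32/17; mL=-32/25, mR=-128/425; mL+mR=-672/425 → advance -1; mR−mL=416/425 → turn +1·90°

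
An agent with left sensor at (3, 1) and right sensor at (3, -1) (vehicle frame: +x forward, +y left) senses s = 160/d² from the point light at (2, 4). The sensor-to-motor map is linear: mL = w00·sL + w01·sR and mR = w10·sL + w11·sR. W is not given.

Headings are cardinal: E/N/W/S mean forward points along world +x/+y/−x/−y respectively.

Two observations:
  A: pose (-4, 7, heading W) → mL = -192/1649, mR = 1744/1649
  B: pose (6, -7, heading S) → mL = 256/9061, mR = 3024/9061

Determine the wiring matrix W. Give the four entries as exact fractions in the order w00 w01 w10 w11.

-1/2 1/2 1 -1/2

obs A: pose=(-4,7,W) → sL=32/17, sR=160/97, mL=-192/1649, mR=1744/1649
obs B: pose=(6,-7,S) → sL=160/221, sR=32/41, mL=256/9061, mR=3024/9061
sensor matrix S = [[32/17, 160/97], [160/221, 32/41]]; det S = 241664/878917
solve [mL_A; mL_B] = S·[w00; w01] and [mR_A; mR_B] = S·[w10; w11]:
  w00 = -1/2, w01 = 1/2, w10 = 1, w11 = -1/2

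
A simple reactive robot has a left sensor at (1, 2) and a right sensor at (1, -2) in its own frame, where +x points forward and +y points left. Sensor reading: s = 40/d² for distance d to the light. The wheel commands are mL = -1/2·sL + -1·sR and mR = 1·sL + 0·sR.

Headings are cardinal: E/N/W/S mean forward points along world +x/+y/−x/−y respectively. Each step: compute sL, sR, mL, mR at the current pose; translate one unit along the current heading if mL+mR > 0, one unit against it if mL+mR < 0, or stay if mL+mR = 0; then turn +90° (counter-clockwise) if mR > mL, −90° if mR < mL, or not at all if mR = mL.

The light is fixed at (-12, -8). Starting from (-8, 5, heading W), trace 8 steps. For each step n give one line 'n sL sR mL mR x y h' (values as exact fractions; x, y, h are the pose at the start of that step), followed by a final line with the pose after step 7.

n=0: pose=(-8,5,W); sL=4/13, sR=20/117; mL=-38/117, mR=4/13; mL+mR=-2/117 → advance -1; mR−mL=74/117 → turn +1·90°
n=1: pose=(-7,5,S); sL=40/193, sR=40/153; mL=-10780/29529, mR=40/193; mL+mR=-4660/29529 → advance -1; mR−mL=16900/29529 → turn +1·90°
n=2: pose=(-7,6,E); sL=10/73, sR=2/9; mL=-191/657, mR=10/73; mL+mR=-101/657 → advance -1; mR−mL=281/657 → turn +1·90°
n=3: pose=(-8,6,N); sL=40/229, sR=40/261; mL=-14380/59769, mR=40/229; mL+mR=-3940/59769 → advance -1; mR−mL=24820/59769 → turn +1·90°
n=4: pose=(-8,5,W); sL=4/13, sR=20/117; mL=-38/117, mR=4/13; mL+mR=-2/117 → advance -1; mR−mL=74/117 → turn +1·90°
n=5: pose=(-7,5,S); sL=40/193, sR=40/153; mL=-10780/29529, mR=40/193; mL+mR=-4660/29529 → advance -1; mR−mL=16900/29529 → turn +1·90°
n=6: pose=(-7,6,E); sL=10/73, sR=2/9; mL=-191/657, mR=10/73; mL+mR=-101/657 → advance -1; mR−mL=281/657 → turn +1·90°
n=7: pose=(-8,6,N); sL=40/229, sR=40/261; mL=-14380/59769, mR=40/229; mL+mR=-3940/59769 → advance -1; mR−mL=24820/59769 → turn +1·90°

0 4/13 20/117 -38/117 4/13 -8 5 W
1 40/193 40/153 -10780/29529 40/193 -7 5 S
2 10/73 2/9 -191/657 10/73 -7 6 E
3 40/229 40/261 -14380/59769 40/229 -8 6 N
4 4/13 20/117 -38/117 4/13 -8 5 W
5 40/193 40/153 -10780/29529 40/193 -7 5 S
6 10/73 2/9 -191/657 10/73 -7 6 E
7 40/229 40/261 -14380/59769 40/229 -8 6 N
final -8 5 W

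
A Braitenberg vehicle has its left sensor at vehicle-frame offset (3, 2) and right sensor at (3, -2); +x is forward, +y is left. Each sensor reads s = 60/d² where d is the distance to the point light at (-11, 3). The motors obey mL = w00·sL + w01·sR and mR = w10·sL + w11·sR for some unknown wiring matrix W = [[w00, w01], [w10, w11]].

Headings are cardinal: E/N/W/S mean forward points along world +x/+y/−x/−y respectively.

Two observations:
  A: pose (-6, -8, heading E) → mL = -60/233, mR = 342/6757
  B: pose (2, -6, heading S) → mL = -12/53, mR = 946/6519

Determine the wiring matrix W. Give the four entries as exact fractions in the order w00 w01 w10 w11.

0 -1 -1/2 1

obs A: pose=(-6,-8,E) → sL=12/29, sR=60/233, mL=-60/233, mR=342/6757
obs B: pose=(2,-6,S) → sL=20/123, sR=12/53, mL=-12/53, mR=946/6519
sensor matrix S = [[12/29, 60/233], [20/123, 12/53]]; det S = 760832/14682961
solve [mL_A; mL_B] = S·[w00; w01] and [mR_A; mR_B] = S·[w10; w11]:
  w00 = 0, w01 = -1, w10 = -1/2, w11 = 1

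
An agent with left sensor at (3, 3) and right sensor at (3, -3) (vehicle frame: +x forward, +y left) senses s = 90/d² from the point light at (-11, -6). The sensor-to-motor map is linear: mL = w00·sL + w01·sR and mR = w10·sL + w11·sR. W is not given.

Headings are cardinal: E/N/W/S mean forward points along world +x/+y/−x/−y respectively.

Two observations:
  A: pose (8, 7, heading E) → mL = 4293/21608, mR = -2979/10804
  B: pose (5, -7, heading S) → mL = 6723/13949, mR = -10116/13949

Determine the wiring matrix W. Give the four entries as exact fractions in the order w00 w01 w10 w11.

obs A: pose=(8,7,E) → sL=9/74, sR=45/292, mL=4293/21608, mR=-2979/10804
obs B: pose=(5,-7,S) → sL=90/377, sR=18/37, mL=6723/13949, mR=-10116/13949
sensor matrix S = [[9/74, 45/292], [90/377, 18/37]]; det S = 1686177/75352498
solve [mL_A; mL_B] = S·[w00; w01] and [mR_A; mR_B] = S·[w10; w11]:
  w00 = 1, w01 = 1/2, w10 = -1, w11 = -1

1 1/2 -1 -1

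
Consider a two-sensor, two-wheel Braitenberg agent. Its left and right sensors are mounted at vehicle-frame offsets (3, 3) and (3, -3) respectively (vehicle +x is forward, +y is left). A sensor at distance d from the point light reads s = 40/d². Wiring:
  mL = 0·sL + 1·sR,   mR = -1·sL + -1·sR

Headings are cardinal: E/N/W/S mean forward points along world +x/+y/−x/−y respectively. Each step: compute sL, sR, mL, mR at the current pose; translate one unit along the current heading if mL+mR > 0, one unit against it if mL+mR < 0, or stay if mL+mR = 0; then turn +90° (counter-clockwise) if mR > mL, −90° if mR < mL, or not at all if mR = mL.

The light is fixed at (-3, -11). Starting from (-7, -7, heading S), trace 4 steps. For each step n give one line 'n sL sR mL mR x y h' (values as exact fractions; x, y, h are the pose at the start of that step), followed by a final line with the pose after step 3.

0 20 4/5 4/5 -104/5 -7 -7 S
1 40/53 40/113 40/113 -6640/5989 -7 -6 W
2 2/5 5/8 5/8 -41/40 -6 -6 N
3 40/49 40 40 -2000/49 -6 -7 E
final -7 -7 S

n=0: pose=(-7,-7,S); sL=20, sR=4/5; mL=4/5, mR=-104/5; mL+mR=-20 → advance -1; mR−mL=-108/5 → turn -1·90°
n=1: pose=(-7,-6,W); sL=40/53, sR=40/113; mL=40/113, mR=-6640/5989; mL+mR=-40/53 → advance -1; mR−mL=-8760/5989 → turn -1·90°
n=2: pose=(-6,-6,N); sL=2/5, sR=5/8; mL=5/8, mR=-41/40; mL+mR=-2/5 → advance -1; mR−mL=-33/20 → turn -1·90°
n=3: pose=(-6,-7,E); sL=40/49, sR=40; mL=40, mR=-2000/49; mL+mR=-40/49 → advance -1; mR−mL=-3960/49 → turn -1·90°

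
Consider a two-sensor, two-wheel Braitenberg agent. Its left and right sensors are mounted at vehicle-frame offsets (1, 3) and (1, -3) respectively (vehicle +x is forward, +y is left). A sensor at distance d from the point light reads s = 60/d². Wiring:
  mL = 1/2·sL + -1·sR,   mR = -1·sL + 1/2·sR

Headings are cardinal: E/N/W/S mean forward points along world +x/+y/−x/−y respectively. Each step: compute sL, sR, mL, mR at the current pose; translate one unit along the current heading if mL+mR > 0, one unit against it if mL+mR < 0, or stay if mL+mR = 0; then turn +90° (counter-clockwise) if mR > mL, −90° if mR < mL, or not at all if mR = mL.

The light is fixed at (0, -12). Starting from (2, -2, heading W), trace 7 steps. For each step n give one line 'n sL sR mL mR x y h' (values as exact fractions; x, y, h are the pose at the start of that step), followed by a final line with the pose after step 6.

0 6/5 6/17 21/85 -87/85 2 -2 W
1 60/121 60/157 -2550/18997 -5790/18997 3 -2 N
2 3/8 15/13 -201/208 21/104 3 -3 E
3 60/101 12/25 -462/2525 -894/2525 2 -3 N
4 6/13 30/17 -339/221 93/221 2 -4 E
5 12/17 60/97 -438/1649 -654/1649 1 -4 N
6 15/26 3 -141/52 12/13 1 -5 E
final 0 -5 N

n=0: pose=(2,-2,W); sL=6/5, sR=6/17; mL=21/85, mR=-87/85; mL+mR=-66/85 → advance -1; mR−mL=-108/85 → turn -1·90°
n=1: pose=(3,-2,N); sL=60/121, sR=60/157; mL=-2550/18997, mR=-5790/18997; mL+mR=-8340/18997 → advance -1; mR−mL=-3240/18997 → turn -1·90°
n=2: pose=(3,-3,E); sL=3/8, sR=15/13; mL=-201/208, mR=21/104; mL+mR=-159/208 → advance -1; mR−mL=243/208 → turn +1·90°
n=3: pose=(2,-3,N); sL=60/101, sR=12/25; mL=-462/2525, mR=-894/2525; mL+mR=-1356/2525 → advance -1; mR−mL=-432/2525 → turn -1·90°
n=4: pose=(2,-4,E); sL=6/13, sR=30/17; mL=-339/221, mR=93/221; mL+mR=-246/221 → advance -1; mR−mL=432/221 → turn +1·90°
n=5: pose=(1,-4,N); sL=12/17, sR=60/97; mL=-438/1649, mR=-654/1649; mL+mR=-1092/1649 → advance -1; mR−mL=-216/1649 → turn -1·90°
n=6: pose=(1,-5,E); sL=15/26, sR=3; mL=-141/52, mR=12/13; mL+mR=-93/52 → advance -1; mR−mL=189/52 → turn +1·90°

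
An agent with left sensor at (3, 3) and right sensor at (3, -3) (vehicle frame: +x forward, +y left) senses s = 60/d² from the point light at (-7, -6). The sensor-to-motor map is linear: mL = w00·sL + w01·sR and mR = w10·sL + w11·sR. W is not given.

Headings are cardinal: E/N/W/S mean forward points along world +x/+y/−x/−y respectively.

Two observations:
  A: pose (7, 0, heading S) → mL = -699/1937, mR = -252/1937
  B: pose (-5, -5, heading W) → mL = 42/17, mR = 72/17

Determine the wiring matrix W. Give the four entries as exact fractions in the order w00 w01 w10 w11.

obs A: pose=(7,0,S) → sL=30/149, sR=6/13, mL=-699/1937, mR=-252/1937
obs B: pose=(-5,-5,W) → sL=12, sR=60/17, mL=42/17, mR=72/17
sensor matrix S = [[30/149, 6/13], [12, 60/17]]; det S = -158976/32929
solve [mL_A; mL_B] = S·[w00; w01] and [mR_A; mR_B] = S·[w10; w11]:
  w00 = 1/2, w01 = -1, w10 = 1/2, w11 = -1/2

1/2 -1 1/2 -1/2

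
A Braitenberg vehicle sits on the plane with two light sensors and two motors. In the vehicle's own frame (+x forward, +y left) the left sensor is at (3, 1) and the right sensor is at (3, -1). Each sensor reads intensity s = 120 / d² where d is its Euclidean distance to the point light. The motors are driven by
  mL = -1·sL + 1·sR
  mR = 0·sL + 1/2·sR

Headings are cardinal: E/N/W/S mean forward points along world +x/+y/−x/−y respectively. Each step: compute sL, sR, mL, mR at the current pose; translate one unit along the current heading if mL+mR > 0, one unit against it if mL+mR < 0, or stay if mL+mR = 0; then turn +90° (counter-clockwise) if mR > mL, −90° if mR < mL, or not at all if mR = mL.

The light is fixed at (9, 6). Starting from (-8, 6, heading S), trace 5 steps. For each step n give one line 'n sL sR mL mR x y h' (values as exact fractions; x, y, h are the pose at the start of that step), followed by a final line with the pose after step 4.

0 24/53 40/111 -544/5883 20/111 -8 6 S
1 30/49 3/5 -3/245 3/10 -8 5 E
2 120/293 120/229 7680/67097 60/229 -7 5 N
3 60/181 60/181 0 30/181 -7 6 W
4 24/53 40/111 -544/5883 20/111 -8 6 S
final -8 5 E

n=0: pose=(-8,6,S); sL=24/53, sR=40/111; mL=-544/5883, mR=20/111; mL+mR=172/1961 → advance +1; mR−mL=1604/5883 → turn +1·90°
n=1: pose=(-8,5,E); sL=30/49, sR=3/5; mL=-3/245, mR=3/10; mL+mR=141/490 → advance +1; mR−mL=153/490 → turn +1·90°
n=2: pose=(-7,5,N); sL=120/293, sR=120/229; mL=7680/67097, mR=60/229; mL+mR=25260/67097 → advance +1; mR−mL=9900/67097 → turn +1·90°
n=3: pose=(-7,6,W); sL=60/181, sR=60/181; mL=0, mR=30/181; mL+mR=30/181 → advance +1; mR−mL=30/181 → turn +1·90°
n=4: pose=(-8,6,S); sL=24/53, sR=40/111; mL=-544/5883, mR=20/111; mL+mR=172/1961 → advance +1; mR−mL=1604/5883 → turn +1·90°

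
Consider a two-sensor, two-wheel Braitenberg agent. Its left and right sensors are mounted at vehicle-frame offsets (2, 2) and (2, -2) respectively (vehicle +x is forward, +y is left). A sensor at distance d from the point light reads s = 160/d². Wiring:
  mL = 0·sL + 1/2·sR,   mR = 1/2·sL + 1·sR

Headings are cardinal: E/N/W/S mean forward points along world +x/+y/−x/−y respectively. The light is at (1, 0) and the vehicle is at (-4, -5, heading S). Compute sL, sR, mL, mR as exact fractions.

left sensor world pos  = (-2, -7); dL² = 58
right sensor world pos = (-6, -7); dR² = 98
sL = 160/58 = 80/29
sR = 160/98 = 80/49
mL = 0·sL + 1/2·sR = 40/49
mR = 1/2·sL + 1·sR = 4280/1421

80/29 80/49 40/49 4280/1421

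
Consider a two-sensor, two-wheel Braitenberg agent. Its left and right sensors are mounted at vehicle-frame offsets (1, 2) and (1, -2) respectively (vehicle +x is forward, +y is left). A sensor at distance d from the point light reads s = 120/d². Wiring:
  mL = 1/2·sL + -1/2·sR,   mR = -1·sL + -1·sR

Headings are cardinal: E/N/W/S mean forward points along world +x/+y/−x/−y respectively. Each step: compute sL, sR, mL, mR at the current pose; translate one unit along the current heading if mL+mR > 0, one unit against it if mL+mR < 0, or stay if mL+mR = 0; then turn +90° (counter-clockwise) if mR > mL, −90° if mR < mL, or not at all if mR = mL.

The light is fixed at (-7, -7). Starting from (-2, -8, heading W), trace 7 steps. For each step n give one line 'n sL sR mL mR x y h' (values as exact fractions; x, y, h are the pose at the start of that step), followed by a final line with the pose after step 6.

0 24/5 120/17 -96/85 -1008/85 -2 -8 W
1 15/2 15/8 45/16 -75/8 -1 -8 N
2 120/49 24/13 192/637 -2736/637 -1 -9 E
3 60/29 20/3 -200/87 -760/87 -2 -9 S
4 24/5 120/17 -96/85 -1008/85 -2 -8 W
5 15/2 15/8 45/16 -75/8 -1 -8 N
6 120/49 24/13 192/637 -2736/637 -1 -9 E
final -2 -9 S

n=0: pose=(-2,-8,W); sL=24/5, sR=120/17; mL=-96/85, mR=-1008/85; mL+mR=-1104/85 → advance -1; mR−mL=-912/85 → turn -1·90°
n=1: pose=(-1,-8,N); sL=15/2, sR=15/8; mL=45/16, mR=-75/8; mL+mR=-105/16 → advance -1; mR−mL=-195/16 → turn -1·90°
n=2: pose=(-1,-9,E); sL=120/49, sR=24/13; mL=192/637, mR=-2736/637; mL+mR=-2544/637 → advance -1; mR−mL=-2928/637 → turn -1·90°
n=3: pose=(-2,-9,S); sL=60/29, sR=20/3; mL=-200/87, mR=-760/87; mL+mR=-320/29 → advance -1; mR−mL=-560/87 → turn -1·90°
n=4: pose=(-2,-8,W); sL=24/5, sR=120/17; mL=-96/85, mR=-1008/85; mL+mR=-1104/85 → advance -1; mR−mL=-912/85 → turn -1·90°
n=5: pose=(-1,-8,N); sL=15/2, sR=15/8; mL=45/16, mR=-75/8; mL+mR=-105/16 → advance -1; mR−mL=-195/16 → turn -1·90°
n=6: pose=(-1,-9,E); sL=120/49, sR=24/13; mL=192/637, mR=-2736/637; mL+mR=-2544/637 → advance -1; mR−mL=-2928/637 → turn -1·90°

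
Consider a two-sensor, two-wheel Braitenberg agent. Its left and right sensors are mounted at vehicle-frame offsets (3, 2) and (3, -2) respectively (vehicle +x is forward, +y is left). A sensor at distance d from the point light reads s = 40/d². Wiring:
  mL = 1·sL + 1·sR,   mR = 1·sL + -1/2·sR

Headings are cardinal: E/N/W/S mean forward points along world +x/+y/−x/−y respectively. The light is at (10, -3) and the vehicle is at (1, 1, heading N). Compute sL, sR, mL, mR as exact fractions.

4/17 20/49 536/833 26/833

left sensor world pos  = (-1, 4); dL² = 170
right sensor world pos = (3, 4); dR² = 98
sL = 40/170 = 4/17
sR = 40/98 = 20/49
mL = 1·sL + 1·sR = 536/833
mR = 1·sL + -1/2·sR = 26/833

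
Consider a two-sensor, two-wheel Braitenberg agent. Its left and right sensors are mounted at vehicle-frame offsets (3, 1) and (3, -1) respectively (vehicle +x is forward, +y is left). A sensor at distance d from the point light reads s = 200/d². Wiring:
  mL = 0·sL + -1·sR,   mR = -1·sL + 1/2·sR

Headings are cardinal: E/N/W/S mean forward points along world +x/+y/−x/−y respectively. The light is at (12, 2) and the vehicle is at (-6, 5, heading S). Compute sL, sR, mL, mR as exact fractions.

200/289 200/361 -200/361 -43300/104329

left sensor world pos  = (-5, 2); dL² = 289
right sensor world pos = (-7, 2); dR² = 361
sL = 200/289 = 200/289
sR = 200/361 = 200/361
mL = 0·sL + -1·sR = -200/361
mR = -1·sL + 1/2·sR = -43300/104329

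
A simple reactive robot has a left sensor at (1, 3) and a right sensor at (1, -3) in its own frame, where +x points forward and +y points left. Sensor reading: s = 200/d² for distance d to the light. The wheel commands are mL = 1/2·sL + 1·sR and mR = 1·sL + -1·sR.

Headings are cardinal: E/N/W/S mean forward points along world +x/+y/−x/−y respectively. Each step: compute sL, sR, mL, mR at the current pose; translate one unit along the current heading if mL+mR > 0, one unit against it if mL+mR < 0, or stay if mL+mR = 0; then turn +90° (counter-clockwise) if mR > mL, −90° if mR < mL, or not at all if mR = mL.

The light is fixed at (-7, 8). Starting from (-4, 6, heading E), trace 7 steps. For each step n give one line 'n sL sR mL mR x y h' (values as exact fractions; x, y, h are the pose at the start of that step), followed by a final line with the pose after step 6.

n=0: pose=(-4,6,E); sL=200/17, sR=200/41; mL=7500/697, mR=4800/697; mL+mR=300/17 → advance +1; mR−mL=-2700/697 → turn -1·90°
n=1: pose=(-3,6,S); sL=100/29, sR=20; mL=630/29, mR=-480/29; mL+mR=150/29 → advance +1; mR−mL=-1110/29 → turn -1·90°
n=2: pose=(-3,5,W); sL=40/9, sR=200/9; mL=220/9, mR=-160/9; mL+mR=20/3 → advance +1; mR−mL=-380/9 → turn -1·90°
n=3: pose=(-4,5,N); sL=50, sR=5; mL=30, mR=45; mL+mR=75 → advance +1; mR−mL=15 → turn +1·90°
n=4: pose=(-4,6,W); sL=200/29, sR=40; mL=1260/29, mR=-960/29; mL+mR=300/29 → advance +1; mR−mL=-2220/29 → turn -1·90°
n=5: pose=(-5,6,N); sL=100, sR=100/13; mL=750/13, mR=1200/13; mL+mR=150 → advance +1; mR−mL=450/13 → turn +1·90°
n=6: pose=(-5,7,W); sL=200/17, sR=40; mL=780/17, mR=-480/17; mL+mR=300/17 → advance +1; mR−mL=-1260/17 → turn -1·90°

0 200/17 200/41 7500/697 4800/697 -4 6 E
1 100/29 20 630/29 -480/29 -3 6 S
2 40/9 200/9 220/9 -160/9 -3 5 W
3 50 5 30 45 -4 5 N
4 200/29 40 1260/29 -960/29 -4 6 W
5 100 100/13 750/13 1200/13 -5 6 N
6 200/17 40 780/17 -480/17 -5 7 W
final -6 7 N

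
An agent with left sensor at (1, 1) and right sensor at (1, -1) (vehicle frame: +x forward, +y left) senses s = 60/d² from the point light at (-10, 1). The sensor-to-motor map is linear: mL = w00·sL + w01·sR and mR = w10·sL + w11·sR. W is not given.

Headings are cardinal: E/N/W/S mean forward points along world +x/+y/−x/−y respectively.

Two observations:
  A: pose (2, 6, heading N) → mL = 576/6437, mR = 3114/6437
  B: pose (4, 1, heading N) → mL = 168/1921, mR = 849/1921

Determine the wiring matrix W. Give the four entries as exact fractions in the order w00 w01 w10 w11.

1 -1 1/2 1

obs A: pose=(2,6,N) → sL=60/157, sR=12/41, mL=576/6437, mR=3114/6437
obs B: pose=(4,1,N) → sL=6/17, sR=30/113, mL=168/1921, mR=849/1921
sensor matrix S = [[60/157, 12/41], [6/17, 30/113]]; det S = -22752/12365477
solve [mL_A; mL_B] = S·[w00; w01] and [mR_A; mR_B] = S·[w10; w11]:
  w00 = 1, w01 = -1, w10 = 1/2, w11 = 1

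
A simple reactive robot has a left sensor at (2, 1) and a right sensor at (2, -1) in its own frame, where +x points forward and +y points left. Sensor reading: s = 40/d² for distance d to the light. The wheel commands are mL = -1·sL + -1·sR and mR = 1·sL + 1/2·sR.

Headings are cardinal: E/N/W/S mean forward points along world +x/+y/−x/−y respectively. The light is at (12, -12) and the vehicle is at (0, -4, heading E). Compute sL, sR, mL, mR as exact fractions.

40/181 40/149 -13200/26969 9580/26969

left sensor world pos  = (2, -3); dL² = 181
right sensor world pos = (2, -5); dR² = 149
sL = 40/181 = 40/181
sR = 40/149 = 40/149
mL = -1·sL + -1·sR = -13200/26969
mR = 1·sL + 1/2·sR = 9580/26969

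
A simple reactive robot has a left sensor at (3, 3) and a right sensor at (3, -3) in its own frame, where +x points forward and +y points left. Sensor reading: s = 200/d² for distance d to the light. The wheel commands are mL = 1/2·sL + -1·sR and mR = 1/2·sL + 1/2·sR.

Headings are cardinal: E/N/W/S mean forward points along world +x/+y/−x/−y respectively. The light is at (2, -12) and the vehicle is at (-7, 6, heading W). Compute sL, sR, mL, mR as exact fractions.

left sensor world pos  = (-10, 3); dL² = 369
right sensor world pos = (-10, 9); dR² = 585
sL = 200/369 = 200/369
sR = 200/585 = 40/117
mL = 1/2·sL + -1·sR = -340/4797
mR = 1/2·sL + 1/2·sR = 2120/4797

200/369 40/117 -340/4797 2120/4797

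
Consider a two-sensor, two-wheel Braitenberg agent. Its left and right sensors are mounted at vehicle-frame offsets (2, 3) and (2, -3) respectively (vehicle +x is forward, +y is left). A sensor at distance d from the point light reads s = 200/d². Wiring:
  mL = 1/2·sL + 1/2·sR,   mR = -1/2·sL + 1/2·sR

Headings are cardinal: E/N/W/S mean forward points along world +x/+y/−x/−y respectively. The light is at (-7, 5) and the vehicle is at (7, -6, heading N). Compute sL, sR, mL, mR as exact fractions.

left sensor world pos  = (4, -4); dL² = 202
right sensor world pos = (10, -4); dR² = 370
sL = 200/202 = 100/101
sR = 200/370 = 20/37
mL = 1/2·sL + 1/2·sR = 2860/3737
mR = -1/2·sL + 1/2·sR = -840/3737

100/101 20/37 2860/3737 -840/3737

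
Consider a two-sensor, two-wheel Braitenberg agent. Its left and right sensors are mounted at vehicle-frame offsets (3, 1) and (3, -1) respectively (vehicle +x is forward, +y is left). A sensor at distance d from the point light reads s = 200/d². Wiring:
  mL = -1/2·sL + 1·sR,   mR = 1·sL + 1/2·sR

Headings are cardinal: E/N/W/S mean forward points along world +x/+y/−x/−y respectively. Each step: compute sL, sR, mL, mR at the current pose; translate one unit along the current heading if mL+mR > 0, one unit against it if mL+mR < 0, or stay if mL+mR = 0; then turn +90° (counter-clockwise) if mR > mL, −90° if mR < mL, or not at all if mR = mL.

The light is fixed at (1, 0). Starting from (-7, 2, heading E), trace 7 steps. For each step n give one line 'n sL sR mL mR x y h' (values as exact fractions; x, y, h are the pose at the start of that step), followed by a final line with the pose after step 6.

0 100/17 100/13 1050/221 2150/221 -7 2 E
1 200/89 200/61 11700/5429 21100/5429 -6 2 N
2 25/13 50/29 575/754 1050/377 -6 3 W
3 200/49 200/81 1700/3969 21100/3969 -7 3 S
4 100/17 100/13 1050/221 2150/221 -7 2 E
5 200/89 200/61 11700/5429 21100/5429 -6 2 N
6 25/13 50/29 575/754 1050/377 -6 3 W
final -7 3 S

n=0: pose=(-7,2,E); sL=100/17, sR=100/13; mL=1050/221, mR=2150/221; mL+mR=3200/221 → advance +1; mR−mL=1100/221 → turn +1·90°
n=1: pose=(-6,2,N); sL=200/89, sR=200/61; mL=11700/5429, mR=21100/5429; mL+mR=32800/5429 → advance +1; mR−mL=9400/5429 → turn +1·90°
n=2: pose=(-6,3,W); sL=25/13, sR=50/29; mL=575/754, mR=1050/377; mL+mR=2675/754 → advance +1; mR−mL=1525/754 → turn +1·90°
n=3: pose=(-7,3,S); sL=200/49, sR=200/81; mL=1700/3969, mR=21100/3969; mL+mR=7600/1323 → advance +1; mR−mL=19400/3969 → turn +1·90°
n=4: pose=(-7,2,E); sL=100/17, sR=100/13; mL=1050/221, mR=2150/221; mL+mR=3200/221 → advance +1; mR−mL=1100/221 → turn +1·90°
n=5: pose=(-6,2,N); sL=200/89, sR=200/61; mL=11700/5429, mR=21100/5429; mL+mR=32800/5429 → advance +1; mR−mL=9400/5429 → turn +1·90°
n=6: pose=(-6,3,W); sL=25/13, sR=50/29; mL=575/754, mR=1050/377; mL+mR=2675/754 → advance +1; mR−mL=1525/754 → turn +1·90°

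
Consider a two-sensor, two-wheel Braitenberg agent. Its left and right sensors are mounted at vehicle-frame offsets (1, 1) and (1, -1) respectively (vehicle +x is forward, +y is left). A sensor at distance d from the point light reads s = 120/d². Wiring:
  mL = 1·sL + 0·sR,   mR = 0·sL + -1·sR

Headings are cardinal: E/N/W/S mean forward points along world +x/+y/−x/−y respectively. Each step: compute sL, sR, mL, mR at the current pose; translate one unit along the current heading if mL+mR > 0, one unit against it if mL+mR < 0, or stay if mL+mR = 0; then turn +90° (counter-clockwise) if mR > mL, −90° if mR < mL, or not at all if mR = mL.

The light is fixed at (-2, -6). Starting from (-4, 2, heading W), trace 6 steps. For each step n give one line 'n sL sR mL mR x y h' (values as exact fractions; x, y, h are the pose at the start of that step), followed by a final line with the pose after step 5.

0 60/29 4/3 60/29 -4/3 -4 2 W
1 120/97 24/17 120/97 -24/17 -5 2 N
2 30/17 3 30/17 -3 -5 1 E
3 8/3 120/61 8/3 -120/61 -6 1 S
4 12/5 60/37 12/5 -60/37 -6 0 W
5 24/17 24/13 24/17 -24/13 -7 0 N
final -7 -1 E

n=0: pose=(-4,2,W); sL=60/29, sR=4/3; mL=60/29, mR=-4/3; mL+mR=64/87 → advance +1; mR−mL=-296/87 → turn -1·90°
n=1: pose=(-5,2,N); sL=120/97, sR=24/17; mL=120/97, mR=-24/17; mL+mR=-288/1649 → advance -1; mR−mL=-4368/1649 → turn -1·90°
n=2: pose=(-5,1,E); sL=30/17, sR=3; mL=30/17, mR=-3; mL+mR=-21/17 → advance -1; mR−mL=-81/17 → turn -1·90°
n=3: pose=(-6,1,S); sL=8/3, sR=120/61; mL=8/3, mR=-120/61; mL+mR=128/183 → advance +1; mR−mL=-848/183 → turn -1·90°
n=4: pose=(-6,0,W); sL=12/5, sR=60/37; mL=12/5, mR=-60/37; mL+mR=144/185 → advance +1; mR−mL=-744/185 → turn -1·90°
n=5: pose=(-7,0,N); sL=24/17, sR=24/13; mL=24/17, mR=-24/13; mL+mR=-96/221 → advance -1; mR−mL=-720/221 → turn -1·90°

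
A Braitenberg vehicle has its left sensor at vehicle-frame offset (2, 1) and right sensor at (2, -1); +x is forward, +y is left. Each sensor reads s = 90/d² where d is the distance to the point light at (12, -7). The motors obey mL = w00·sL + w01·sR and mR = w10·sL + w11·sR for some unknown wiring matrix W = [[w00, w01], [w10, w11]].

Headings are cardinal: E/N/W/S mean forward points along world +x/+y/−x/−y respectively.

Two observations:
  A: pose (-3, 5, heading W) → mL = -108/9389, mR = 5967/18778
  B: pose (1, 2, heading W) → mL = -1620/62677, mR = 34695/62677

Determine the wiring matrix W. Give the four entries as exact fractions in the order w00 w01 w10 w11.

-1/2 1/2 1 1/2

obs A: pose=(-3,5,W) → sL=9/41, sR=45/229, mL=-108/9389, mR=5967/18778
obs B: pose=(1,2,W) → sL=90/233, sR=90/269, mL=-1620/62677, mR=34695/62677
sensor matrix S = [[9/41, 45/229], [90/233, 90/269]]; det S = -1448280/588474353
solve [mL_A; mL_B] = S·[w00; w01] and [mR_A; mR_B] = S·[w10; w11]:
  w00 = -1/2, w01 = 1/2, w10 = 1, w11 = 1/2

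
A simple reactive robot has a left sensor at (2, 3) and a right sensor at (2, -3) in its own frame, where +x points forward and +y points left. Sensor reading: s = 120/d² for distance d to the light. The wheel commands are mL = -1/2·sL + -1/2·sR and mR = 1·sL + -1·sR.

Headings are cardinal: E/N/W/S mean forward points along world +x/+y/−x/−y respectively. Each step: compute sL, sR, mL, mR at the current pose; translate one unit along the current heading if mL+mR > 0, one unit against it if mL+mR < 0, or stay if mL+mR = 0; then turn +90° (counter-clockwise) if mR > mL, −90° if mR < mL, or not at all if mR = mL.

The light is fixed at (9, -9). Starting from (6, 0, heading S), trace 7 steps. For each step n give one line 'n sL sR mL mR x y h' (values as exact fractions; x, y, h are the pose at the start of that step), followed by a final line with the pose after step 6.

n=0: pose=(6,0,S); sL=120/49, sR=24/17; mL=-1608/833, mR=864/833; mL+mR=-744/833 → advance -1; mR−mL=2472/833 → turn +1·90°
n=1: pose=(6,1,E); sL=12/17, sR=12/5; mL=-132/85, mR=-144/85; mL+mR=-276/85 → advance -1; mR−mL=-12/85 → turn -1·90°
n=2: pose=(5,1,S); sL=24/13, sR=120/113; mL=-2136/1469, mR=1152/1469; mL+mR=-984/1469 → advance -1; mR−mL=3288/1469 → turn +1·90°
n=3: pose=(5,2,E); sL=3/5, sR=30/17; mL=-201/170, mR=-99/85; mL+mR=-399/170 → advance -1; mR−mL=3/170 → turn +1·90°
n=4: pose=(4,2,N); sL=120/233, sR=120/173; mL=-24360/40309, mR=-7200/40309; mL+mR=-31560/40309 → advance -1; mR−mL=17160/40309 → turn +1·90°
n=5: pose=(4,1,W); sL=60/49, sR=60/109; mL=-4740/5341, mR=3600/5341; mL+mR=-1140/5341 → advance -1; mR−mL=8340/5341 → turn +1·90°
n=6: pose=(5,1,S); sL=24/13, sR=120/113; mL=-2136/1469, mR=1152/1469; mL+mR=-984/1469 → advance -1; mR−mL=3288/1469 → turn +1·90°

0 120/49 24/17 -1608/833 864/833 6 0 S
1 12/17 12/5 -132/85 -144/85 6 1 E
2 24/13 120/113 -2136/1469 1152/1469 5 1 S
3 3/5 30/17 -201/170 -99/85 5 2 E
4 120/233 120/173 -24360/40309 -7200/40309 4 2 N
5 60/49 60/109 -4740/5341 3600/5341 4 1 W
6 24/13 120/113 -2136/1469 1152/1469 5 1 S
final 5 2 E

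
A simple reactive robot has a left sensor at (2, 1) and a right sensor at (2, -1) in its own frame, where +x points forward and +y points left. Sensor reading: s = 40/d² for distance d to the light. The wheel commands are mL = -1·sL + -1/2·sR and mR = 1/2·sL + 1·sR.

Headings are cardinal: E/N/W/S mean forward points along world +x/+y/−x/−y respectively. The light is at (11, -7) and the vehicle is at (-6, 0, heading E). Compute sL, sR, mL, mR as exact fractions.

40/289 40/261 -16220/75429 16780/75429

left sensor world pos  = (-4, 1); dL² = 289
right sensor world pos = (-4, -1); dR² = 261
sL = 40/289 = 40/289
sR = 40/261 = 40/261
mL = -1·sL + -1/2·sR = -16220/75429
mR = 1/2·sL + 1·sR = 16780/75429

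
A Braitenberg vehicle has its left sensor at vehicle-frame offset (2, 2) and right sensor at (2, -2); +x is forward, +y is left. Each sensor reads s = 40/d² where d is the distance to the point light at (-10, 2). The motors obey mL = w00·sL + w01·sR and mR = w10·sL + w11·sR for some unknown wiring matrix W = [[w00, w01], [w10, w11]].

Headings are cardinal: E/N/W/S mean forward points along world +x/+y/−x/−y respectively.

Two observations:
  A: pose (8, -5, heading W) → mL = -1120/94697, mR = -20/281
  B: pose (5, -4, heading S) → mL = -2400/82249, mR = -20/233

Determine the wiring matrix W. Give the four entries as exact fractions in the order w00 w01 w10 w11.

1/2 -1/2 0 -1/2

obs A: pose=(8,-5,W) → sL=40/337, sR=40/281, mL=-1120/94697, mR=-20/281
obs B: pose=(5,-4,S) → sL=40/353, sR=40/233, mL=-2400/82249, mR=-20/233
sensor matrix S = [[40/337, 40/281], [40/353, 40/233]]; det S = 33075200/7788733553
solve [mL_A; mL_B] = S·[w00; w01] and [mR_A; mR_B] = S·[w10; w11]:
  w00 = 1/2, w01 = -1/2, w10 = 0, w11 = -1/2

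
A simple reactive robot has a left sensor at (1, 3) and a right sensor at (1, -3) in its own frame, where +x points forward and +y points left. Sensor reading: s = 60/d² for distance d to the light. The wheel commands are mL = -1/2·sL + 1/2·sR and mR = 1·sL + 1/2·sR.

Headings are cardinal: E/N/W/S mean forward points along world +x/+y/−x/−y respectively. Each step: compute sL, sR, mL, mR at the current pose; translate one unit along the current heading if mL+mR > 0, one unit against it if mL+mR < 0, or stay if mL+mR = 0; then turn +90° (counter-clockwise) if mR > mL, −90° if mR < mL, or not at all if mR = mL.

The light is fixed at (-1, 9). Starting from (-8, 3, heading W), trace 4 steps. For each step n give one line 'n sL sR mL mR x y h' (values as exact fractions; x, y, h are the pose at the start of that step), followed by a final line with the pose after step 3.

n=0: pose=(-8,3,W); sL=12/29, sR=60/73; mL=432/2117, mR=1746/2117; mL+mR=2178/2117 → advance +1; mR−mL=18/29 → turn +1·90°
n=1: pose=(-9,3,S); sL=30/37, sR=6/17; mL=-144/629, mR=621/629; mL+mR=477/629 → advance +1; mR−mL=45/37 → turn +1·90°
n=2: pose=(-9,2,E); sL=12/13, sR=60/149; mL=-504/1937, mR=2178/1937; mL+mR=1674/1937 → advance +1; mR−mL=18/13 → turn +1·90°
n=3: pose=(-8,2,N); sL=15/34, sR=15/13; mL=315/884, mR=225/221; mL+mR=1215/884 → advance +1; mR−mL=45/68 → turn +1·90°

0 12/29 60/73 432/2117 1746/2117 -8 3 W
1 30/37 6/17 -144/629 621/629 -9 3 S
2 12/13 60/149 -504/1937 2178/1937 -9 2 E
3 15/34 15/13 315/884 225/221 -8 2 N
final -8 3 W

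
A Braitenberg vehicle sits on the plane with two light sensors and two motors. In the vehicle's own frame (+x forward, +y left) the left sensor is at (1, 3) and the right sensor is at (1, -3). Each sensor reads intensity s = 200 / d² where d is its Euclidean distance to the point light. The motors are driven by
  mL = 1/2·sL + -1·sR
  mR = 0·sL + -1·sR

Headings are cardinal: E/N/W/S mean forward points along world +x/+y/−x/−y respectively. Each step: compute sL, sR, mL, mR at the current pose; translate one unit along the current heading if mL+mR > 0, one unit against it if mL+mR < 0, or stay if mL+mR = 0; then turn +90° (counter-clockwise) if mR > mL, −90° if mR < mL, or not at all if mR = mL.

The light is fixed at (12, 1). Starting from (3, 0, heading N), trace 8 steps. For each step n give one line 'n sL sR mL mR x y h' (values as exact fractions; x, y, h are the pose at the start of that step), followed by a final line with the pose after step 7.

n=0: pose=(3,0,N); sL=25/18, sR=50/9; mL=-175/36, mR=-50/9; mL+mR=-125/12 → advance -1; mR−mL=-25/36 → turn -1·90°
n=1: pose=(3,-1,E); sL=40/13, sR=200/89; mL=-820/1157, mR=-200/89; mL+mR=-3420/1157 → advance -1; mR−mL=-20/13 → turn -1·90°
n=2: pose=(2,-1,S); sL=100/29, sR=100/89; mL=1550/2581, mR=-100/89; mL+mR=-1350/2581 → advance -1; mR−mL=-50/29 → turn -1·90°
n=3: pose=(2,0,W); sL=200/137, sR=8/5; mL=-596/685, mR=-8/5; mL+mR=-1692/685 → advance -1; mR−mL=-100/137 → turn -1·90°
n=4: pose=(3,0,N); sL=25/18, sR=50/9; mL=-175/36, mR=-50/9; mL+mR=-125/12 → advance -1; mR−mL=-25/36 → turn -1·90°
n=5: pose=(3,-1,E); sL=40/13, sR=200/89; mL=-820/1157, mR=-200/89; mL+mR=-3420/1157 → advance -1; mR−mL=-20/13 → turn -1·90°
n=6: pose=(2,-1,S); sL=100/29, sR=100/89; mL=1550/2581, mR=-100/89; mL+mR=-1350/2581 → advance -1; mR−mL=-50/29 → turn -1·90°
n=7: pose=(2,0,W); sL=200/137, sR=8/5; mL=-596/685, mR=-8/5; mL+mR=-1692/685 → advance -1; mR−mL=-100/137 → turn -1·90°

0 25/18 50/9 -175/36 -50/9 3 0 N
1 40/13 200/89 -820/1157 -200/89 3 -1 E
2 100/29 100/89 1550/2581 -100/89 2 -1 S
3 200/137 8/5 -596/685 -8/5 2 0 W
4 25/18 50/9 -175/36 -50/9 3 0 N
5 40/13 200/89 -820/1157 -200/89 3 -1 E
6 100/29 100/89 1550/2581 -100/89 2 -1 S
7 200/137 8/5 -596/685 -8/5 2 0 W
final 3 0 N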